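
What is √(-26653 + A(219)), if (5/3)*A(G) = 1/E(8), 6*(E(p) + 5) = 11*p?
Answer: 2*I*√140094505/145 ≈ 163.26*I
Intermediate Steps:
E(p) = -5 + 11*p/6 (E(p) = -5 + (11*p)/6 = -5 + 11*p/6)
A(G) = 9/145 (A(G) = 3/(5*(-5 + (11/6)*8)) = 3/(5*(-5 + 44/3)) = 3/(5*(29/3)) = (⅗)*(3/29) = 9/145)
√(-26653 + A(219)) = √(-26653 + 9/145) = √(-3864676/145) = 2*I*√140094505/145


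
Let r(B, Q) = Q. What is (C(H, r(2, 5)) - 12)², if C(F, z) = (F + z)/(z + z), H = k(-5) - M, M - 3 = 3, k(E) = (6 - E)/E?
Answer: 94864/625 ≈ 151.78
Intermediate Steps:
k(E) = (6 - E)/E
M = 6 (M = 3 + 3 = 6)
H = -41/5 (H = (6 - 1*(-5))/(-5) - 1*6 = -(6 + 5)/5 - 6 = -⅕*11 - 6 = -11/5 - 6 = -41/5 ≈ -8.2000)
C(F, z) = (F + z)/(2*z) (C(F, z) = (F + z)/((2*z)) = (F + z)*(1/(2*z)) = (F + z)/(2*z))
(C(H, r(2, 5)) - 12)² = ((½)*(-41/5 + 5)/5 - 12)² = ((½)*(⅕)*(-16/5) - 12)² = (-8/25 - 12)² = (-308/25)² = 94864/625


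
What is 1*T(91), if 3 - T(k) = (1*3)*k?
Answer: -270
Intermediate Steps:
T(k) = 3 - 3*k (T(k) = 3 - 1*3*k = 3 - 3*k)
1*T(91) = 1*(3 - 3*91) = 1*(3 - 273) = 1*(-270) = -270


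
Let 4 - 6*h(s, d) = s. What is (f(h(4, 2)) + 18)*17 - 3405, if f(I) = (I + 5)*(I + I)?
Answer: -3099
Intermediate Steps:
h(s, d) = ⅔ - s/6
f(I) = 2*I*(5 + I) (f(I) = (5 + I)*(2*I) = 2*I*(5 + I))
(f(h(4, 2)) + 18)*17 - 3405 = (2*(⅔ - ⅙*4)*(5 + (⅔ - ⅙*4)) + 18)*17 - 3405 = (2*(⅔ - ⅔)*(5 + (⅔ - ⅔)) + 18)*17 - 3405 = (2*0*(5 + 0) + 18)*17 - 3405 = (2*0*5 + 18)*17 - 3405 = (0 + 18)*17 - 3405 = 18*17 - 3405 = 306 - 3405 = -3099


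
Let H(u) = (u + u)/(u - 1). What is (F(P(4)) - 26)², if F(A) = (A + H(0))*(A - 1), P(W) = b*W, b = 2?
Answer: 900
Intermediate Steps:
P(W) = 2*W
H(u) = 2*u/(-1 + u) (H(u) = (2*u)/(-1 + u) = 2*u/(-1 + u))
F(A) = A*(-1 + A) (F(A) = (A + 2*0/(-1 + 0))*(A - 1) = (A + 2*0/(-1))*(-1 + A) = (A + 2*0*(-1))*(-1 + A) = (A + 0)*(-1 + A) = A*(-1 + A))
(F(P(4)) - 26)² = ((2*4)*(-1 + 2*4) - 26)² = (8*(-1 + 8) - 26)² = (8*7 - 26)² = (56 - 26)² = 30² = 900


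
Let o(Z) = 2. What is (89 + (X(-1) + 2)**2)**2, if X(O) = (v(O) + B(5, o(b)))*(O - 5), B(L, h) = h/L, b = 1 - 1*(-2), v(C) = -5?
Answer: 582208641/625 ≈ 9.3153e+5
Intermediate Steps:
b = 3 (b = 1 + 2 = 3)
X(O) = 23 - 23*O/5 (X(O) = (-5 + 2/5)*(O - 5) = (-5 + 2*(1/5))*(-5 + O) = (-5 + 2/5)*(-5 + O) = -23*(-5 + O)/5 = 23 - 23*O/5)
(89 + (X(-1) + 2)**2)**2 = (89 + ((23 - 23/5*(-1)) + 2)**2)**2 = (89 + ((23 + 23/5) + 2)**2)**2 = (89 + (138/5 + 2)**2)**2 = (89 + (148/5)**2)**2 = (89 + 21904/25)**2 = (24129/25)**2 = 582208641/625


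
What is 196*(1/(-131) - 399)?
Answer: -10244920/131 ≈ -78206.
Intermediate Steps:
196*(1/(-131) - 399) = 196*(-1/131 - 399) = 196*(-52270/131) = -10244920/131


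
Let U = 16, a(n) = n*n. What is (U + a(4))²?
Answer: 1024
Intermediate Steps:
a(n) = n²
(U + a(4))² = (16 + 4²)² = (16 + 16)² = 32² = 1024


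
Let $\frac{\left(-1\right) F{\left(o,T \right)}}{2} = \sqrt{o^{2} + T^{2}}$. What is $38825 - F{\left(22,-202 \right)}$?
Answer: $38825 + 4 \sqrt{10322} \approx 39231.0$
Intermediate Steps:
$F{\left(o,T \right)} = - 2 \sqrt{T^{2} + o^{2}}$ ($F{\left(o,T \right)} = - 2 \sqrt{o^{2} + T^{2}} = - 2 \sqrt{T^{2} + o^{2}}$)
$38825 - F{\left(22,-202 \right)} = 38825 - - 2 \sqrt{\left(-202\right)^{2} + 22^{2}} = 38825 - - 2 \sqrt{40804 + 484} = 38825 - - 2 \sqrt{41288} = 38825 - - 2 \cdot 2 \sqrt{10322} = 38825 - - 4 \sqrt{10322} = 38825 + 4 \sqrt{10322}$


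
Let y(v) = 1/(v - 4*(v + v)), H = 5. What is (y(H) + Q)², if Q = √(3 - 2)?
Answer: 1156/1225 ≈ 0.94367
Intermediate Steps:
y(v) = -1/(7*v) (y(v) = 1/(v - 8*v) = 1/(-7*v) = -1/(7*v))
Q = 1 (Q = √1 = 1)
(y(H) + Q)² = (-⅐/5 + 1)² = (-⅐*⅕ + 1)² = (-1/35 + 1)² = (34/35)² = 1156/1225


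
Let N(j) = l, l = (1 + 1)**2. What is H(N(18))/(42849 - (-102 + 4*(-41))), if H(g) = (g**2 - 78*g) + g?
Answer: -292/43115 ≈ -0.0067726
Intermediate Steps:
l = 4 (l = 2**2 = 4)
N(j) = 4
H(g) = g**2 - 77*g
H(N(18))/(42849 - (-102 + 4*(-41))) = (4*(-77 + 4))/(42849 - (-102 + 4*(-41))) = (4*(-73))/(42849 - (-102 - 164)) = -292/(42849 - 1*(-266)) = -292/(42849 + 266) = -292/43115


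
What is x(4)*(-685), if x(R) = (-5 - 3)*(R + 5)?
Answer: 49320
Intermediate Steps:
x(R) = -40 - 8*R (x(R) = -8*(5 + R) = -40 - 8*R)
x(4)*(-685) = (-40 - 8*4)*(-685) = (-40 - 32)*(-685) = -72*(-685) = 49320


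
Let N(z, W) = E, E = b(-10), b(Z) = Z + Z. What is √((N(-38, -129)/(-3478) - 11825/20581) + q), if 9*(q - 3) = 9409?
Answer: √99838716943079581/9761007 ≈ 32.371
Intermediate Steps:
q = 9436/9 (q = 3 + (⅑)*9409 = 3 + 9409/9 = 9436/9 ≈ 1048.4)
b(Z) = 2*Z
E = -20 (E = 2*(-10) = -20)
N(z, W) = -20
√((N(-38, -129)/(-3478) - 11825/20581) + q) = √((-20/(-3478) - 11825/20581) + 9436/9) = √((-20*(-1/3478) - 11825*1/20581) + 9436/9) = √((10/1739 - 1075/1871) + 9436/9) = √(-1850715/3253669 + 9436/9) = √(30684964249/29283021) = √99838716943079581/9761007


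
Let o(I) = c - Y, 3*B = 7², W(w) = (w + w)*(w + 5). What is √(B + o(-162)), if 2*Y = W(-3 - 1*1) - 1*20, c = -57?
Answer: 4*I*√15/3 ≈ 5.164*I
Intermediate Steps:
W(w) = 2*w*(5 + w) (W(w) = (2*w)*(5 + w) = 2*w*(5 + w))
Y = -14 (Y = (2*(-3 - 1*1)*(5 + (-3 - 1*1)) - 1*20)/2 = (2*(-3 - 1)*(5 + (-3 - 1)) - 20)/2 = (2*(-4)*(5 - 4) - 20)/2 = (2*(-4)*1 - 20)/2 = (-8 - 20)/2 = (½)*(-28) = -14)
B = 49/3 (B = (⅓)*7² = (⅓)*49 = 49/3 ≈ 16.333)
o(I) = -43 (o(I) = -57 - 1*(-14) = -57 + 14 = -43)
√(B + o(-162)) = √(49/3 - 43) = √(-80/3) = 4*I*√15/3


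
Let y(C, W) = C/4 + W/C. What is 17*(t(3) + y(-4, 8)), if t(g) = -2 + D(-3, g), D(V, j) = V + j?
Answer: -85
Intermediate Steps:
y(C, W) = C/4 + W/C (y(C, W) = C*(¼) + W/C = C/4 + W/C)
t(g) = -5 + g (t(g) = -2 + (-3 + g) = -5 + g)
17*(t(3) + y(-4, 8)) = 17*((-5 + 3) + ((¼)*(-4) + 8/(-4))) = 17*(-2 + (-1 + 8*(-¼))) = 17*(-2 + (-1 - 2)) = 17*(-2 - 3) = 17*(-5) = -85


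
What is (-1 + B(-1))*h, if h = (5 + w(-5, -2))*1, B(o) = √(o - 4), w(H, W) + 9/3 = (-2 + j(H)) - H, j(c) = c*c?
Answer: -30 + 30*I*√5 ≈ -30.0 + 67.082*I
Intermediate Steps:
j(c) = c²
w(H, W) = -5 + H² - H (w(H, W) = -3 + ((-2 + H²) - H) = -3 + (-2 + H² - H) = -5 + H² - H)
B(o) = √(-4 + o)
h = 30 (h = (5 + (-5 + (-5)² - 1*(-5)))*1 = (5 + (-5 + 25 + 5))*1 = (5 + 25)*1 = 30*1 = 30)
(-1 + B(-1))*h = (-1 + √(-4 - 1))*30 = (-1 + √(-5))*30 = (-1 + I*√5)*30 = -30 + 30*I*√5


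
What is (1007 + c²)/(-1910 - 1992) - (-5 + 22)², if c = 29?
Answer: -564763/1951 ≈ -289.47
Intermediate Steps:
(1007 + c²)/(-1910 - 1992) - (-5 + 22)² = (1007 + 29²)/(-1910 - 1992) - (-5 + 22)² = (1007 + 841)/(-3902) - 1*17² = 1848*(-1/3902) - 1*289 = -924/1951 - 289 = -564763/1951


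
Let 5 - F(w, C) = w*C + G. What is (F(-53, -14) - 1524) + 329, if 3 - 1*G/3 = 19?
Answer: -1884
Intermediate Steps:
G = -48 (G = 9 - 3*19 = 9 - 57 = -48)
F(w, C) = 53 - C*w (F(w, C) = 5 - (w*C - 48) = 5 - (C*w - 48) = 5 - (-48 + C*w) = 5 + (48 - C*w) = 53 - C*w)
(F(-53, -14) - 1524) + 329 = ((53 - 1*(-14)*(-53)) - 1524) + 329 = ((53 - 742) - 1524) + 329 = (-689 - 1524) + 329 = -2213 + 329 = -1884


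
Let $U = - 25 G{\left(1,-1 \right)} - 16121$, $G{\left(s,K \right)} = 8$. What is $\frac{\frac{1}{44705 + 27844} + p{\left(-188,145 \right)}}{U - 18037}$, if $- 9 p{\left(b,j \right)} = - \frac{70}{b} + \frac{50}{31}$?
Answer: $\frac{46629971}{7263548711388} \approx 6.4197 \cdot 10^{-6}$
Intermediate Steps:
$U = -16321$ ($U = \left(-25\right) 8 - 16121 = -200 - 16121 = -16321$)
$p{\left(b,j \right)} = - \frac{50}{279} + \frac{70}{9 b}$ ($p{\left(b,j \right)} = - \frac{- \frac{70}{b} + \frac{50}{31}}{9} = - \frac{\frac{50}{31} - \frac{70}{b}}{9} = - \frac{50}{279} + \frac{70}{9 b}$)
$\frac{\frac{1}{44705 + 27844} + p{\left(-188,145 \right)}}{U - 18037} = \frac{\frac{1}{44705 + 27844} + \frac{10 \left(217 - -940\right)}{279 \left(-188\right)}}{-16321 - 18037} = \frac{\frac{1}{72549} + \frac{10}{279} \left(- \frac{1}{188}\right) \left(217 + 940\right)}{-34358} = \left(\frac{1}{72549} + \frac{10}{279} \left(- \frac{1}{188}\right) 1157\right) \left(- \frac{1}{34358}\right) = \left(\frac{1}{72549} - \frac{5785}{26226}\right) \left(- \frac{1}{34358}\right) = \left(- \frac{46629971}{211407786}\right) \left(- \frac{1}{34358}\right) = \frac{46629971}{7263548711388}$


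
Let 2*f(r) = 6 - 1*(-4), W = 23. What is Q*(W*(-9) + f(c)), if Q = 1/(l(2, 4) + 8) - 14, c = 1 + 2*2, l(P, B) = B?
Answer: 16867/6 ≈ 2811.2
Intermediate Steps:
c = 5 (c = 1 + 4 = 5)
f(r) = 5 (f(r) = (6 - 1*(-4))/2 = (6 + 4)/2 = (1/2)*10 = 5)
Q = -167/12 (Q = 1/(4 + 8) - 14 = 1/12 - 14 = -167/12 ≈ -13.917)
Q*(W*(-9) + f(c)) = -167*(23*(-9) + 5)/12 = -167*(-207 + 5)/12 = -167/12*(-202) = 16867/6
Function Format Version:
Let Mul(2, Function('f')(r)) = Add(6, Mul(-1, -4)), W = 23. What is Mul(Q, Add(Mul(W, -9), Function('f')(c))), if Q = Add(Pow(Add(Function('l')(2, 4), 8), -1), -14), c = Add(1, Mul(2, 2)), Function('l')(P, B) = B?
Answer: Rational(16867, 6) ≈ 2811.2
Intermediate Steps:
c = 5 (c = Add(1, 4) = 5)
Function('f')(r) = 5 (Function('f')(r) = Mul(Rational(1, 2), Add(6, Mul(-1, -4))) = Mul(Rational(1, 2), Add(6, 4)) = Mul(Rational(1, 2), 10) = 5)
Q = Rational(-167, 12) (Q = Add(Pow(Add(4, 8), -1), -14) = Add(Pow(12, -1), -14) = Add(Rational(1, 12), -14) = Rational(-167, 12) ≈ -13.917)
Mul(Q, Add(Mul(W, -9), Function('f')(c))) = Mul(Rational(-167, 12), Add(Mul(23, -9), 5)) = Mul(Rational(-167, 12), Add(-207, 5)) = Mul(Rational(-167, 12), -202) = Rational(16867, 6)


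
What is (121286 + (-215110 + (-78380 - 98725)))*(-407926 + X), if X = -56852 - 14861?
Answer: 129948114631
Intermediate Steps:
X = -71713
(121286 + (-215110 + (-78380 - 98725)))*(-407926 + X) = (121286 + (-215110 + (-78380 - 98725)))*(-407926 - 71713) = (121286 + (-215110 - 177105))*(-479639) = (121286 - 392215)*(-479639) = -270929*(-479639) = 129948114631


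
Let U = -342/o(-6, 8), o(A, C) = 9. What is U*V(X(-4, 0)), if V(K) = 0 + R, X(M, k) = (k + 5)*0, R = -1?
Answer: 38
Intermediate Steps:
X(M, k) = 0 (X(M, k) = (5 + k)*0 = 0)
V(K) = -1 (V(K) = 0 - 1 = -1)
U = -38 (U = -342/9 = -342*⅑ = -38)
U*V(X(-4, 0)) = -38*(-1) = 38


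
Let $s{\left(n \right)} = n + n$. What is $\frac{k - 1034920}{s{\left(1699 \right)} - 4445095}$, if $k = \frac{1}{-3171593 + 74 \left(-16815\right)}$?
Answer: $\frac{4570106332761}{19614103107391} \approx 0.233$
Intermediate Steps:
$k = - \frac{1}{4415903}$ ($k = \frac{1}{-3171593 - 1244310} = \frac{1}{-4415903} = - \frac{1}{4415903} \approx -2.2645 \cdot 10^{-7}$)
$s{\left(n \right)} = 2 n$
$\frac{k - 1034920}{s{\left(1699 \right)} - 4445095} = \frac{- \frac{1}{4415903} - 1034920}{2 \cdot 1699 - 4445095} = - \frac{4570106332761}{4415903 \left(3398 - 4445095\right)} = - \frac{4570106332761}{4415903 \left(-4441697\right)} = \left(- \frac{4570106332761}{4415903}\right) \left(- \frac{1}{4441697}\right) = \frac{4570106332761}{19614103107391}$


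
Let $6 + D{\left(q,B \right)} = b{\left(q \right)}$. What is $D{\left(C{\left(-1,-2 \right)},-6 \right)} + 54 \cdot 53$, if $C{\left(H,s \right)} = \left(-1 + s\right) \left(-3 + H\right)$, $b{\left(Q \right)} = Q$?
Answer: $2868$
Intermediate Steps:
$D{\left(q,B \right)} = -6 + q$
$D{\left(C{\left(-1,-2 \right)},-6 \right)} + 54 \cdot 53 = \left(-6 - -12\right) + 54 \cdot 53 = \left(-6 + \left(3 + 1 + 6 + 2\right)\right) + 2862 = \left(-6 + 12\right) + 2862 = 6 + 2862 = 2868$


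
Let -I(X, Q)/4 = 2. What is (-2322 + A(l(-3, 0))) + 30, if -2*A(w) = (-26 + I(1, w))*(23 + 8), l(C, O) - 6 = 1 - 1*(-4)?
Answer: -1765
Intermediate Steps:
l(C, O) = 11 (l(C, O) = 6 + (1 - 1*(-4)) = 6 + (1 + 4) = 6 + 5 = 11)
I(X, Q) = -8 (I(X, Q) = -4*2 = -8)
A(w) = 527 (A(w) = -(-26 - 8)*(23 + 8)/2 = -(-17)*31 = -1/2*(-1054) = 527)
(-2322 + A(l(-3, 0))) + 30 = (-2322 + 527) + 30 = -1795 + 30 = -1765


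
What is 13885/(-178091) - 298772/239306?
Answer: -28265684031/21309122423 ≈ -1.3265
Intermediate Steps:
13885/(-178091) - 298772/239306 = 13885*(-1/178091) - 298772*1/239306 = -13885/178091 - 149386/119653 = -28265684031/21309122423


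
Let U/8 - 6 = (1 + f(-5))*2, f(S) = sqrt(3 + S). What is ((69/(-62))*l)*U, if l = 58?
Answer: -128064/31 - 32016*I*sqrt(2)/31 ≈ -4131.1 - 1460.6*I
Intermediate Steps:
U = 64 + 16*I*sqrt(2) (U = 48 + 8*((1 + sqrt(3 - 5))*2) = 48 + 8*((1 + sqrt(-2))*2) = 48 + 8*((1 + I*sqrt(2))*2) = 48 + 8*(2 + 2*I*sqrt(2)) = 48 + (16 + 16*I*sqrt(2)) = 64 + 16*I*sqrt(2) ≈ 64.0 + 22.627*I)
((69/(-62))*l)*U = ((69/(-62))*58)*(64 + 16*I*sqrt(2)) = ((69*(-1/62))*58)*(64 + 16*I*sqrt(2)) = (-69/62*58)*(64 + 16*I*sqrt(2)) = -2001*(64 + 16*I*sqrt(2))/31 = -128064/31 - 32016*I*sqrt(2)/31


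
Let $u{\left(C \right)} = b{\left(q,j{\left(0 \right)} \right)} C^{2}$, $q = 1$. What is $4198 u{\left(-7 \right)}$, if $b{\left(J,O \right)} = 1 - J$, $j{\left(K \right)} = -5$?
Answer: $0$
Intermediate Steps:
$u{\left(C \right)} = 0$ ($u{\left(C \right)} = \left(1 - 1\right) C^{2} = 0 C^{2} = 0$)
$4198 u{\left(-7 \right)} = 4198 \cdot 0 = 0$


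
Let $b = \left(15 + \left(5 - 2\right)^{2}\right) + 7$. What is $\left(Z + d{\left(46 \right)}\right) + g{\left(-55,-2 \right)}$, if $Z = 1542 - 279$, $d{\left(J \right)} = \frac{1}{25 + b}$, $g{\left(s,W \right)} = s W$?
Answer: $\frac{76889}{56} \approx 1373.0$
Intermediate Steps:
$b = 31$ ($b = \left(15 + 3^{2}\right) + 7 = \left(15 + 9\right) + 7 = 24 + 7 = 31$)
$g{\left(s,W \right)} = W s$
$d{\left(J \right)} = \frac{1}{56}$ ($d{\left(J \right)} = \frac{1}{25 + 31} = \frac{1}{56}$)
$Z = 1263$ ($Z = 1542 - 279 = 1263$)
$\left(Z + d{\left(46 \right)}\right) + g{\left(-55,-2 \right)} = \left(1263 + \frac{1}{56}\right) - -110 = \frac{70729}{56} + 110 = \frac{76889}{56}$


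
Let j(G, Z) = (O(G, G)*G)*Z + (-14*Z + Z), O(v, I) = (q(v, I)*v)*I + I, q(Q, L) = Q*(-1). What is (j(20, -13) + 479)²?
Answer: 4307484400704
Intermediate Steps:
q(Q, L) = -Q
O(v, I) = I - I*v² (O(v, I) = ((-v)*v)*I + I = (-v²)*I + I = -I*v² + I = I - I*v²)
j(G, Z) = -13*Z + Z*G²*(1 - G²) (j(G, Z) = ((G*(1 - G²))*G)*Z + (-14*Z + Z) = (G²*(1 - G²))*Z - 13*Z = Z*G²*(1 - G²) - 13*Z = -13*Z + Z*G²*(1 - G²))
(j(20, -13) + 479)² = (-13*(-13 + 20² - 1*20⁴) + 479)² = (-13*(-13 + 400 - 1*160000) + 479)² = (-13*(-13 + 400 - 160000) + 479)² = (-13*(-159613) + 479)² = (2074969 + 479)² = 2075448² = 4307484400704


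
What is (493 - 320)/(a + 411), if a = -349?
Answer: 173/62 ≈ 2.7903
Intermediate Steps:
(493 - 320)/(a + 411) = (493 - 320)/(-349 + 411) = 173/62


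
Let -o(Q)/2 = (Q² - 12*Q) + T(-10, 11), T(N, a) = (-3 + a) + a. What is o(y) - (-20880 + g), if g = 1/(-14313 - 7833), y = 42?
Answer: 405759013/22146 ≈ 18322.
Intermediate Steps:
T(N, a) = -3 + 2*a
g = -1/22146 (g = 1/(-22146) = -1/22146 ≈ -4.5155e-5)
o(Q) = -38 - 2*Q² + 24*Q (o(Q) = -2*((Q² - 12*Q) + (-3 + 2*11)) = -2*((Q² - 12*Q) + (-3 + 22)) = -2*((Q² - 12*Q) + 19) = -2*(19 + Q² - 12*Q) = -38 - 2*Q² + 24*Q)
o(y) - (-20880 + g) = (-38 - 2*42² + 24*42) - (-20880 - 1/22146) = (-38 - 2*1764 + 1008) - 1*(-462408481/22146) = (-38 - 3528 + 1008) + 462408481/22146 = -2558 + 462408481/22146 = 405759013/22146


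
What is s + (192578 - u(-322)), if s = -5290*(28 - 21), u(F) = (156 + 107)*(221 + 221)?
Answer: 39302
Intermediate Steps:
u(F) = 116246 (u(F) = 263*442 = 116246)
s = -37030 (s = -5290*7 = -37030)
s + (192578 - u(-322)) = -37030 + (192578 - 1*116246) = -37030 + (192578 - 116246) = -37030 + 76332 = 39302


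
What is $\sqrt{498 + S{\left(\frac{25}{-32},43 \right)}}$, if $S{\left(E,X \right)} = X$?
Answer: $\sqrt{541} \approx 23.259$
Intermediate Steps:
$\sqrt{498 + S{\left(\frac{25}{-32},43 \right)}} = \sqrt{498 + 43} = \sqrt{541}$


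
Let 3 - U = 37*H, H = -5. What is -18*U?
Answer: -3384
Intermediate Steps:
U = 188 (U = 3 - 37*(-5) = 3 - 1*(-185) = 3 + 185 = 188)
-18*U = -18*188 = -1*3384 = -3384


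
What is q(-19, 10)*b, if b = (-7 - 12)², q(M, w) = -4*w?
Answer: -14440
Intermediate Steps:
b = 361 (b = (-19)² = 361)
q(-19, 10)*b = -4*10*361 = -40*361 = -14440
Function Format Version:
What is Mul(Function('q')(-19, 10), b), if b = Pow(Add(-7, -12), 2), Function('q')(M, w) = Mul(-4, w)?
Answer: -14440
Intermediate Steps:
b = 361 (b = Pow(-19, 2) = 361)
Mul(Function('q')(-19, 10), b) = Mul(Mul(-4, 10), 361) = Mul(-40, 361) = -14440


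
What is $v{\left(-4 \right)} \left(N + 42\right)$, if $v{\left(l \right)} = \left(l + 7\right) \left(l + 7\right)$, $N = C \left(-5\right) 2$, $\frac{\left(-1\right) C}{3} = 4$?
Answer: $1458$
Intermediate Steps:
$C = -12$ ($C = \left(-3\right) 4 = -12$)
$N = 120$ ($N = \left(-12\right) \left(-5\right) 2 = 60 \cdot 2 = 120$)
$v{\left(l \right)} = \left(7 + l\right)^{2}$ ($v{\left(l \right)} = \left(7 + l\right) \left(7 + l\right) = \left(7 + l\right)^{2}$)
$v{\left(-4 \right)} \left(N + 42\right) = \left(7 - 4\right)^{2} \left(120 + 42\right) = 3^{2} \cdot 162 = 9 \cdot 162 = 1458$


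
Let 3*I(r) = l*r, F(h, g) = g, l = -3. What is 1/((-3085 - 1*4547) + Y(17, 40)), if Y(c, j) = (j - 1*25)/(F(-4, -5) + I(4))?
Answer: -3/22901 ≈ -0.00013100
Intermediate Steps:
I(r) = -r (I(r) = (-3*r)/3 = -r)
Y(c, j) = 25/9 - j/9 (Y(c, j) = (j - 1*25)/(-5 - 1*4) = (j - 25)/(-5 - 4) = (-25 + j)/(-9) = (-25 + j)*(-1/9) = 25/9 - j/9)
1/((-3085 - 1*4547) + Y(17, 40)) = 1/((-3085 - 1*4547) + (25/9 - 1/9*40)) = 1/((-3085 - 4547) + (25/9 - 40/9)) = 1/(-7632 - 5/3) = 1/(-22901/3) = -3/22901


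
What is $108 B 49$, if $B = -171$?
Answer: $-904932$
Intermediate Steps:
$108 B 49 = 108 \left(-171\right) 49 = \left(-18468\right) 49 = -904932$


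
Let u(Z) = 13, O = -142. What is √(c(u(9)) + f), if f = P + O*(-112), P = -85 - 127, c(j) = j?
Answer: 3*√1745 ≈ 125.32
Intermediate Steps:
P = -212
f = 15692 (f = -212 - 142*(-112) = -212 + 15904 = 15692)
√(c(u(9)) + f) = √(13 + 15692) = √15705 = 3*√1745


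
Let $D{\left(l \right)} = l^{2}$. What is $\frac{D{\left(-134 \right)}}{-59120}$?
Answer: $- \frac{4489}{14780} \approx -0.30372$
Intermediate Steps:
$\frac{D{\left(-134 \right)}}{-59120} = \frac{\left(-134\right)^{2}}{-59120} = 17956 \left(- \frac{1}{59120}\right) = - \frac{4489}{14780}$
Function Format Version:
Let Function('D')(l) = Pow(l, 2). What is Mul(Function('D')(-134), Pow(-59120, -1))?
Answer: Rational(-4489, 14780) ≈ -0.30372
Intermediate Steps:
Mul(Function('D')(-134), Pow(-59120, -1)) = Mul(Pow(-134, 2), Pow(-59120, -1)) = Mul(17956, Rational(-1, 59120)) = Rational(-4489, 14780)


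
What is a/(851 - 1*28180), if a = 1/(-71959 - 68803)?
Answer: 1/3846884698 ≈ 2.5995e-10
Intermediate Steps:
a = -1/140762 (a = 1/(-140762) = -1/140762 ≈ -7.1042e-6)
a/(851 - 1*28180) = -1/(140762*(851 - 1*28180)) = -1/(140762*(851 - 28180)) = -1/140762/(-27329) = -1/140762*(-1/27329) = 1/3846884698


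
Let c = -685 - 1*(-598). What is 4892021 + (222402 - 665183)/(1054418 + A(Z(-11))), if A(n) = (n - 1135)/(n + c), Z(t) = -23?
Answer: 283705733059994/57993569 ≈ 4.8920e+6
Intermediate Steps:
c = -87 (c = -685 + 598 = -87)
A(n) = (-1135 + n)/(-87 + n) (A(n) = (n - 1135)/(n - 87) = (-1135 + n)/(-87 + n))
4892021 + (222402 - 665183)/(1054418 + A(Z(-11))) = 4892021 + (222402 - 665183)/(1054418 + (-1135 - 23)/(-87 - 23)) = 4892021 - 442781/(1054418 - 1158/(-110)) = 4892021 - 442781/(1054418 - 1/110*(-1158)) = 4892021 - 442781/(1054418 + 579/55) = 4892021 - 442781/57993569/55 = 4892021 - 442781*55/57993569 = 4892021 - 24352955/57993569 = 283705733059994/57993569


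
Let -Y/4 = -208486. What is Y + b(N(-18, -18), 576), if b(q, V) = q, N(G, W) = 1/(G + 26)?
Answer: 6671553/8 ≈ 8.3394e+5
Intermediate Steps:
Y = 833944 (Y = -4*(-208486) = 833944)
N(G, W) = 1/(26 + G)
Y + b(N(-18, -18), 576) = 833944 + 1/(26 - 18) = 833944 + 1/8 = 833944 + ⅛ = 6671553/8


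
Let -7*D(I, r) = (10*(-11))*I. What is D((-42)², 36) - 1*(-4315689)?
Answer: 4343409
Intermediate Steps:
D(I, r) = 110*I/7 (D(I, r) = -10*(-11)*I/7 = -(-110)*I/7 = 110*I/7)
D((-42)², 36) - 1*(-4315689) = (110/7)*(-42)² - 1*(-4315689) = (110/7)*1764 + 4315689 = 27720 + 4315689 = 4343409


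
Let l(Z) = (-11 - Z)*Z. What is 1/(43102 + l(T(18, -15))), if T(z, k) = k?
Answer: 1/43042 ≈ 2.3233e-5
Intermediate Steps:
l(Z) = Z*(-11 - Z)
1/(43102 + l(T(18, -15))) = 1/(43102 - 1*(-15)*(11 - 15)) = 1/(43102 - 1*(-15)*(-4)) = 1/(43102 - 60) = 1/43042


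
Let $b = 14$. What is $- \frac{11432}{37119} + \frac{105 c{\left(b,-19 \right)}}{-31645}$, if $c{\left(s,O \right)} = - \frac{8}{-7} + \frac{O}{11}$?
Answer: $- \frac{790873343}{2584187661} \approx -0.30604$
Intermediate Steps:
$c{\left(s,O \right)} = \frac{8}{7} + \frac{O}{11}$ ($c{\left(s,O \right)} = \left(-8\right) \left(- \frac{1}{7}\right) + O \frac{1}{11} = \frac{8}{7} + \frac{O}{11}$)
$- \frac{11432}{37119} + \frac{105 c{\left(b,-19 \right)}}{-31645} = - \frac{11432}{37119} + \frac{105 \left(\frac{8}{7} + \frac{1}{11} \left(-19\right)\right)}{-31645} = \left(-11432\right) \frac{1}{37119} + 105 \left(\frac{8}{7} - \frac{19}{11}\right) \left(- \frac{1}{31645}\right) = - \frac{11432}{37119} + 105 \left(- \frac{45}{77}\right) \left(- \frac{1}{31645}\right) = - \frac{11432}{37119} - - \frac{135}{69619} = - \frac{11432}{37119} + \frac{135}{69619} = - \frac{790873343}{2584187661}$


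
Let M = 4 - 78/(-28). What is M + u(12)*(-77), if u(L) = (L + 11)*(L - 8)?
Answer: -99081/14 ≈ -7077.2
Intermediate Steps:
M = 95/14 (M = 4 - 78*(-1/28) = 4 + 39/14 = 95/14 ≈ 6.7857)
u(L) = (-8 + L)*(11 + L) (u(L) = (11 + L)*(-8 + L) = (-8 + L)*(11 + L))
M + u(12)*(-77) = 95/14 + (-88 + 12² + 3*12)*(-77) = 95/14 + (-88 + 144 + 36)*(-77) = 95/14 + 92*(-77) = 95/14 - 7084 = -99081/14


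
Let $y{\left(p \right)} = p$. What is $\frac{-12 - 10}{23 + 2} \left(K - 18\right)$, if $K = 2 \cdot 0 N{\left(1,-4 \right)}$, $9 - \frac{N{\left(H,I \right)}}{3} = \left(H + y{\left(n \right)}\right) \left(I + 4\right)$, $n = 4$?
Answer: $\frac{396}{25} \approx 15.84$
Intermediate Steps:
$N{\left(H,I \right)} = 27 - 3 \left(4 + H\right) \left(4 + I\right)$ ($N{\left(H,I \right)} = 27 - 3 \left(H + 4\right) \left(I + 4\right) = 27 - 3 \left(4 + H\right) \left(4 + I\right)$)
$K = 0$ ($K = 2 \cdot 0 \left(-21 - 12 - -48 - 3 \left(-4\right)\right) = 2 \cdot 0 \left(-21 - 12 + 48 + 12\right) = 2 \cdot 0 \cdot 27 = 2 \cdot 0 = 0$)
$\frac{-12 - 10}{23 + 2} \left(K - 18\right) = \frac{-12 - 10}{23 + 2} \left(0 - 18\right) = - \frac{22}{25} \left(-18\right) = \left(-22\right) \frac{1}{25} \left(-18\right) = \left(- \frac{22}{25}\right) \left(-18\right) = \frac{396}{25}$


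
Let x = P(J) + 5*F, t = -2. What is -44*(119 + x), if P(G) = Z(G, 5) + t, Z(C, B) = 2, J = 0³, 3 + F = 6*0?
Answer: -4576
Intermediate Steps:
F = -3 (F = -3 + 6*0 = -3 + 0 = -3)
J = 0
P(G) = 0 (P(G) = 2 - 2 = 0)
x = -15 (x = 0 + 5*(-3) = 0 - 15 = -15)
-44*(119 + x) = -44*(119 - 15) = -44*104 = -4576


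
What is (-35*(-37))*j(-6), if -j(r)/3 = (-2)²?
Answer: -15540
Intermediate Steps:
j(r) = -12 (j(r) = -3*(-2)² = -3*4 = -12)
(-35*(-37))*j(-6) = -35*(-37)*(-12) = 1295*(-12) = -15540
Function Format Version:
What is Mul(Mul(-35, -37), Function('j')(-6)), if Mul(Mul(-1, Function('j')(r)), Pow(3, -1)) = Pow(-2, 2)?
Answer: -15540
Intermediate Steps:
Function('j')(r) = -12 (Function('j')(r) = Mul(-3, Pow(-2, 2)) = Mul(-3, 4) = -12)
Mul(Mul(-35, -37), Function('j')(-6)) = Mul(Mul(-35, -37), -12) = Mul(1295, -12) = -15540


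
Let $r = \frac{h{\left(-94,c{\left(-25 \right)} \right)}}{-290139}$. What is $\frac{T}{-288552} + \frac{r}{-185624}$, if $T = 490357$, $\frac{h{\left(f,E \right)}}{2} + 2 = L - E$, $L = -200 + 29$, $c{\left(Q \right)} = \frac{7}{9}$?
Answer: $- \frac{582552357680903}{342804624539256} \approx -1.6994$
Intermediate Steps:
$c{\left(Q \right)} = \frac{7}{9}$ ($c{\left(Q \right)} = 7 \cdot \frac{1}{9} = \frac{7}{9}$)
$L = -171$
$h{\left(f,E \right)} = -346 - 2 E$ ($h{\left(f,E \right)} = -4 + 2 \left(-171 - E\right) = -4 - \left(342 + 2 E\right) = -346 - 2 E$)
$r = \frac{184}{153603}$ ($r = \frac{-346 - \frac{14}{9}}{-290139} = \left(-346 - \frac{14}{9}\right) \left(- \frac{1}{290139}\right) = \left(- \frac{3128}{9}\right) \left(- \frac{1}{290139}\right) = \frac{184}{153603} \approx 0.0011979$)
$\frac{T}{-288552} + \frac{r}{-185624} = \frac{490357}{-288552} + \frac{184}{153603 \left(-185624\right)} = 490357 \left(- \frac{1}{288552}\right) + \frac{184}{153603} \left(- \frac{1}{185624}\right) = - \frac{490357}{288552} - \frac{23}{3564050409} = - \frac{582552357680903}{342804624539256}$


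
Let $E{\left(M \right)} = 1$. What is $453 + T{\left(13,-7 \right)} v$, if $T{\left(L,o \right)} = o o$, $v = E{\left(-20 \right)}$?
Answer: $502$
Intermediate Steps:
$v = 1$
$T{\left(L,o \right)} = o^{2}$
$453 + T{\left(13,-7 \right)} v = 453 + \left(-7\right)^{2} \cdot 1 = 453 + 49 \cdot 1 = 453 + 49 = 502$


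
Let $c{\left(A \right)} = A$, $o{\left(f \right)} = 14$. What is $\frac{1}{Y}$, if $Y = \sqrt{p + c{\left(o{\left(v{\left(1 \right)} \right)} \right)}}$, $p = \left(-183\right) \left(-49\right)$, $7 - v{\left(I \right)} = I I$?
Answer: $\frac{\sqrt{8981}}{8981} \approx 0.010552$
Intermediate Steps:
$v{\left(I \right)} = 7 - I^{2}$ ($v{\left(I \right)} = 7 - I I = 7 - I^{2}$)
$p = 8967$
$Y = \sqrt{8981}$ ($Y = \sqrt{8967 + 14} = \sqrt{8981} \approx 94.768$)
$\frac{1}{Y} = \frac{1}{\sqrt{8981}} = \frac{\sqrt{8981}}{8981}$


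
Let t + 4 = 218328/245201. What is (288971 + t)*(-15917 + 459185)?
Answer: 2855259068244660/22291 ≈ 1.2809e+11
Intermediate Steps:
t = -69316/22291 (t = -4 + 218328/245201 = -4 + 218328*(1/245201) = -4 + 19848/22291 = -69316/22291 ≈ -3.1096)
(288971 + t)*(-15917 + 459185) = (288971 - 69316/22291)*(-15917 + 459185) = (6441383245/22291)*443268 = 2855259068244660/22291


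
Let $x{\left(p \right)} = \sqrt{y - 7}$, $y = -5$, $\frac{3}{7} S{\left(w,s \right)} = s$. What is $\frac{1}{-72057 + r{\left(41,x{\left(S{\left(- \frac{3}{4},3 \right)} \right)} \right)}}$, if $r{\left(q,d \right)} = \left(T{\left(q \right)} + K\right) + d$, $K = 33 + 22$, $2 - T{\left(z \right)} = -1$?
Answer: $- \frac{71999}{5183856013} - \frac{2 i \sqrt{3}}{5183856013} \approx -1.3889 \cdot 10^{-5} - 6.6825 \cdot 10^{-10} i$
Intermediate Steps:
$T{\left(z \right)} = 3$ ($T{\left(z \right)} = 2 - -1 = 2 + 1 = 3$)
$S{\left(w,s \right)} = \frac{7 s}{3}$
$K = 55$
$x{\left(p \right)} = 2 i \sqrt{3}$ ($x{\left(p \right)} = \sqrt{-5 - 7} = \sqrt{-12} = 2 i \sqrt{3}$)
$r{\left(q,d \right)} = 58 + d$ ($r{\left(q,d \right)} = \left(3 + 55\right) + d = 58 + d$)
$\frac{1}{-72057 + r{\left(41,x{\left(S{\left(- \frac{3}{4},3 \right)} \right)} \right)}} = \frac{1}{-72057 + \left(58 + 2 i \sqrt{3}\right)} = \frac{1}{-71999 + 2 i \sqrt{3}}$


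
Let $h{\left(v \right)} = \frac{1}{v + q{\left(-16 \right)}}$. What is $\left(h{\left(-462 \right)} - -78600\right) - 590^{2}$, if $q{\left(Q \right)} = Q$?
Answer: $- \frac{128821001}{478} \approx -2.695 \cdot 10^{5}$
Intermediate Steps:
$h{\left(v \right)} = \frac{1}{-16 + v}$ ($h{\left(v \right)} = \frac{1}{v - 16} = \frac{1}{-16 + v}$)
$\left(h{\left(-462 \right)} - -78600\right) - 590^{2} = \left(\frac{1}{-16 - 462} - -78600\right) - 590^{2} = \left(\frac{1}{-478} + 78600\right) - 348100 = \left(- \frac{1}{478} + 78600\right) - 348100 = \frac{37570799}{478} - 348100 = - \frac{128821001}{478}$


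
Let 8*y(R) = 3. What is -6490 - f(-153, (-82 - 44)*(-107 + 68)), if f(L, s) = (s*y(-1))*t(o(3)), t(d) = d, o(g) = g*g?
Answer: -92299/4 ≈ -23075.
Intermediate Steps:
o(g) = g**2
y(R) = 3/8 (y(R) = (1/8)*3 = 3/8)
f(L, s) = 27*s/8 (f(L, s) = (s*(3/8))*3**2 = (3*s/8)*9 = 27*s/8)
-6490 - f(-153, (-82 - 44)*(-107 + 68)) = -6490 - 27*(-82 - 44)*(-107 + 68)/8 = -6490 - 27*(-126*(-39))/8 = -6490 - 27*4914/8 = -6490 - 1*66339/4 = -6490 - 66339/4 = -92299/4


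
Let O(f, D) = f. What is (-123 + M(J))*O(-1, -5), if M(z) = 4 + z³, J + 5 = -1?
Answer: 335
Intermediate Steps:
J = -6 (J = -5 - 1 = -6)
(-123 + M(J))*O(-1, -5) = (-123 + (4 + (-6)³))*(-1) = (-123 + (4 - 216))*(-1) = (-123 - 212)*(-1) = -335*(-1) = 335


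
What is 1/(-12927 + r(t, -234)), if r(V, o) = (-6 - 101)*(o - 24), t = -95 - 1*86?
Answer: 1/14679 ≈ 6.8125e-5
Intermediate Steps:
t = -181 (t = -95 - 86 = -181)
r(V, o) = 2568 - 107*o (r(V, o) = -107*(-24 + o) = 2568 - 107*o)
1/(-12927 + r(t, -234)) = 1/(-12927 + (2568 - 107*(-234))) = 1/(-12927 + (2568 + 25038)) = 1/(-12927 + 27606) = 1/14679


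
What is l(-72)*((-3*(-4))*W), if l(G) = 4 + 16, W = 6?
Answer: 1440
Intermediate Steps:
l(G) = 20
l(-72)*((-3*(-4))*W) = 20*(-3*(-4)*6) = 20*(12*6) = 20*72 = 1440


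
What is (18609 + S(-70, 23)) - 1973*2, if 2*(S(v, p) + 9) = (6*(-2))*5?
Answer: 14624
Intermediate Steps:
S(v, p) = -39 (S(v, p) = -9 + ((6*(-2))*5)/2 = -9 + (-12*5)/2 = -9 + (½)*(-60) = -9 - 30 = -39)
(18609 + S(-70, 23)) - 1973*2 = (18609 - 39) - 1973*2 = 18570 - 1*3946 = 18570 - 3946 = 14624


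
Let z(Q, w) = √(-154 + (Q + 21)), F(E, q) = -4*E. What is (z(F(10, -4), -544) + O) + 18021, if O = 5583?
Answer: 23604 + I*√173 ≈ 23604.0 + 13.153*I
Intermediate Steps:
z(Q, w) = √(-133 + Q) (z(Q, w) = √(-154 + (21 + Q)) = √(-133 + Q))
(z(F(10, -4), -544) + O) + 18021 = (√(-133 - 4*10) + 5583) + 18021 = (√(-133 - 40) + 5583) + 18021 = (√(-173) + 5583) + 18021 = (I*√173 + 5583) + 18021 = (5583 + I*√173) + 18021 = 23604 + I*√173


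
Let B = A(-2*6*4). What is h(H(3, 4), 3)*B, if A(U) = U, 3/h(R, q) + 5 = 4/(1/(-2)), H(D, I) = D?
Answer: 144/13 ≈ 11.077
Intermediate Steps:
h(R, q) = -3/13 (h(R, q) = 3/(-5 + 4/(1/(-2))) = 3/(-5 + 4/(-1/2)) = 3/(-5 + 4*(-2)) = 3/(-5 - 8) = 3/(-13) = 3*(-1/13) = -3/13)
B = -48 (B = -2*6*4 = -12*4 = -48)
h(H(3, 4), 3)*B = -3/13*(-48) = 144/13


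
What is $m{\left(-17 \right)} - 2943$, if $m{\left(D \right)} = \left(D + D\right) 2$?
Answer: $-3011$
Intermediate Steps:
$m{\left(D \right)} = 4 D$ ($m{\left(D \right)} = 2 D 2 = 4 D$)
$m{\left(-17 \right)} - 2943 = 4 \left(-17\right) - 2943 = -68 - 2943 = -3011$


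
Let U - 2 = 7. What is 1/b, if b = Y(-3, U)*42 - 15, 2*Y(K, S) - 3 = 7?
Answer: 1/195 ≈ 0.0051282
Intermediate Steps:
U = 9 (U = 2 + 7 = 9)
Y(K, S) = 5 (Y(K, S) = 3/2 + (1/2)*7 = 3/2 + 7/2 = 5)
b = 195 (b = 5*42 - 15 = 210 - 15 = 195)
1/b = 1/195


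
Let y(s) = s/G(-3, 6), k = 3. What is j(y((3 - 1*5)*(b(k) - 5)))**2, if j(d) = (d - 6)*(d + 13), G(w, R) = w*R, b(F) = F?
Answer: 41473600/6561 ≈ 6321.2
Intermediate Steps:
G(w, R) = R*w
y(s) = -s/18 (y(s) = s/((6*(-3))) = s/(-18) = s*(-1/18) = -s/18)
j(d) = (-6 + d)*(13 + d)
j(y((3 - 1*5)*(b(k) - 5)))**2 = (-78 + (-(3 - 1*5)*(3 - 5)/18)**2 + 7*(-(3 - 1*5)*(3 - 5)/18))**2 = (-78 + (-(3 - 5)*(-2)/18)**2 + 7*(-(3 - 5)*(-2)/18))**2 = (-78 + (-(-1)*(-2)/9)**2 + 7*(-(-1)*(-2)/9))**2 = (-78 + (-1/18*4)**2 + 7*(-1/18*4))**2 = (-78 + (-2/9)**2 + 7*(-2/9))**2 = (-78 + 4/81 - 14/9)**2 = (-6440/81)**2 = 41473600/6561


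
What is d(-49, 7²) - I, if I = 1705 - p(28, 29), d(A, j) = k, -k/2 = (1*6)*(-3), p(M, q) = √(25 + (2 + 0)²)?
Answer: -1669 + √29 ≈ -1663.6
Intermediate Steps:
p(M, q) = √29 (p(M, q) = √(25 + 2²) = √(25 + 4) = √29)
k = 36 (k = -2*1*6*(-3) = -12*(-3) = -2*(-18) = 36)
d(A, j) = 36
I = 1705 - √29 ≈ 1699.6
d(-49, 7²) - I = 36 - (1705 - √29) = 36 + (-1705 + √29) = -1669 + √29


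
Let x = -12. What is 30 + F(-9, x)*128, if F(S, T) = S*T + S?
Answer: 12702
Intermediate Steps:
F(S, T) = S + S*T
30 + F(-9, x)*128 = 30 - 9*(1 - 12)*128 = 30 - 9*(-11)*128 = 30 + 99*128 = 30 + 12672 = 12702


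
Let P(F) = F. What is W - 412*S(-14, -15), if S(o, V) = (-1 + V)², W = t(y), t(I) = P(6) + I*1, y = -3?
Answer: -105469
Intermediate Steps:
t(I) = 6 + I (t(I) = 6 + I*1 = 6 + I)
W = 3 (W = 6 - 3 = 3)
W - 412*S(-14, -15) = 3 - 412*(-1 - 15)² = 3 - 412*(-16)² = 3 - 412*256 = 3 - 105472 = -105469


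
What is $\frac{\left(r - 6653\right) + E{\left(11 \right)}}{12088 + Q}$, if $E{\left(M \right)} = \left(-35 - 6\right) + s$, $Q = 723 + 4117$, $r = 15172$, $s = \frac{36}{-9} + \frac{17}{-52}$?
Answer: $\frac{440631}{880256} \approx 0.50057$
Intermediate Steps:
$s = - \frac{225}{52}$ ($s = 36 \left(- \frac{1}{9}\right) + 17 \left(- \frac{1}{52}\right) = -4 - \frac{17}{52} = - \frac{225}{52} \approx -4.3269$)
$Q = 4840$
$E{\left(M \right)} = - \frac{2357}{52}$ ($E{\left(M \right)} = \left(-35 - 6\right) - \frac{225}{52} = -41 - \frac{225}{52} = - \frac{2357}{52}$)
$\frac{\left(r - 6653\right) + E{\left(11 \right)}}{12088 + Q} = \frac{\left(15172 - 6653\right) - \frac{2357}{52}}{12088 + 4840} = \frac{\left(15172 - 6653\right) - \frac{2357}{52}}{16928} = \left(8519 - \frac{2357}{52}\right) \frac{1}{16928} = \frac{440631}{52} \cdot \frac{1}{16928} = \frac{440631}{880256}$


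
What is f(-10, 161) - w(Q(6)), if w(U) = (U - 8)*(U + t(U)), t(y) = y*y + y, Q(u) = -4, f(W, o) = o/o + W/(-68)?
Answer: 3303/34 ≈ 97.147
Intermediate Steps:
f(W, o) = 1 - W/68 (f(W, o) = 1 + W*(-1/68) = 1 - W/68)
t(y) = y + y**2 (t(y) = y**2 + y = y + y**2)
w(U) = (-8 + U)*(U + U*(1 + U)) (w(U) = (U - 8)*(U + U*(1 + U)) = (-8 + U)*(U + U*(1 + U)))
f(-10, 161) - w(Q(6)) = (1 - 1/68*(-10)) - (-4)*(-16 + (-4)**2 - 6*(-4)) = (1 + 5/34) - (-4)*(-16 + 16 + 24) = 39/34 - (-4)*24 = 39/34 - 1*(-96) = 39/34 + 96 = 3303/34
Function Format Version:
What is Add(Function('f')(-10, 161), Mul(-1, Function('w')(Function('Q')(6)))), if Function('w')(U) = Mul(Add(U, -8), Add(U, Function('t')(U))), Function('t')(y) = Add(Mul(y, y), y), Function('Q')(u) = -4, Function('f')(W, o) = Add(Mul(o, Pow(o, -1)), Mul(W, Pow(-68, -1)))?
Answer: Rational(3303, 34) ≈ 97.147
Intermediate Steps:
Function('f')(W, o) = Add(1, Mul(Rational(-1, 68), W)) (Function('f')(W, o) = Add(1, Mul(W, Rational(-1, 68))) = Add(1, Mul(Rational(-1, 68), W)))
Function('t')(y) = Add(y, Pow(y, 2)) (Function('t')(y) = Add(Pow(y, 2), y) = Add(y, Pow(y, 2)))
Function('w')(U) = Mul(Add(-8, U), Add(U, Mul(U, Add(1, U)))) (Function('w')(U) = Mul(Add(U, -8), Add(U, Mul(U, Add(1, U)))) = Mul(Add(-8, U), Add(U, Mul(U, Add(1, U)))))
Add(Function('f')(-10, 161), Mul(-1, Function('w')(Function('Q')(6)))) = Add(Add(1, Mul(Rational(-1, 68), -10)), Mul(-1, Mul(-4, Add(-16, Pow(-4, 2), Mul(-6, -4))))) = Add(Add(1, Rational(5, 34)), Mul(-1, Mul(-4, Add(-16, 16, 24)))) = Add(Rational(39, 34), Mul(-1, Mul(-4, 24))) = Add(Rational(39, 34), Mul(-1, -96)) = Add(Rational(39, 34), 96) = Rational(3303, 34)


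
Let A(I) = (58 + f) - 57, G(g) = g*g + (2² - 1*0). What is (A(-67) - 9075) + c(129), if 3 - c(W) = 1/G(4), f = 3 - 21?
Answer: -181781/20 ≈ -9089.0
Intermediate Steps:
f = -18
G(g) = 4 + g² (G(g) = g² + (4 + 0) = g² + 4 = 4 + g²)
c(W) = 59/20 (c(W) = 3 - 1/(4 + 4²) = 3 - 1/(4 + 16) = 3 - 1/20 = 59/20)
A(I) = -17 (A(I) = (58 - 18) - 57 = 40 - 57 = -17)
(A(-67) - 9075) + c(129) = (-17 - 9075) + 59/20 = -9092 + 59/20 = -181781/20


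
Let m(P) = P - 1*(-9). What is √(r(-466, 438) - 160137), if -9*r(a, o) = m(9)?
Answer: I*√160139 ≈ 400.17*I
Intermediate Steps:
m(P) = 9 + P (m(P) = P + 9 = 9 + P)
r(a, o) = -2 (r(a, o) = -(9 + 9)/9 = -⅑*18 = -2)
√(r(-466, 438) - 160137) = √(-2 - 160137) = √(-160139) = I*√160139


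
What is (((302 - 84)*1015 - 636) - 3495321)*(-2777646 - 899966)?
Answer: 12043028207444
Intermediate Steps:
(((302 - 84)*1015 - 636) - 3495321)*(-2777646 - 899966) = ((218*1015 - 636) - 3495321)*(-3677612) = ((221270 - 636) - 3495321)*(-3677612) = (220634 - 3495321)*(-3677612) = -3274687*(-3677612) = 12043028207444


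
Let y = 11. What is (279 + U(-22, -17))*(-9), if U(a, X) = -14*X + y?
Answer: -4752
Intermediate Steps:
U(a, X) = 11 - 14*X (U(a, X) = -14*X + 11 = 11 - 14*X)
(279 + U(-22, -17))*(-9) = (279 + (11 - 14*(-17)))*(-9) = (279 + (11 + 238))*(-9) = (279 + 249)*(-9) = 528*(-9) = -4752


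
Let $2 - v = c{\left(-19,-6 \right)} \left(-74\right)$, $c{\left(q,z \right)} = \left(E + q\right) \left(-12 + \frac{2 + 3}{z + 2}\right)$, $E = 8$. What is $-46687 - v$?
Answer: $- \frac{114949}{2} \approx -57475.0$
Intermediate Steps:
$c{\left(q,z \right)} = \left(-12 + \frac{5}{2 + z}\right) \left(8 + q\right)$ ($c{\left(q,z \right)} = \left(8 + q\right) \left(-12 + \frac{2 + 3}{z + 2}\right) = \left(8 + q\right) \left(-12 + \frac{5}{2 + z}\right) = \left(-12 + \frac{5}{2 + z}\right) \left(8 + q\right)$)
$v = \frac{21575}{2}$ ($v = 2 - \frac{-152 - -576 - -361 - \left(-228\right) \left(-6\right)}{2 - 6} \left(-74\right) = 2 - \frac{-152 + 576 + 361 - 1368}{-4} \left(-74\right) = 2 - \left(- \frac{1}{4}\right) \left(-583\right) \left(-74\right) = 2 - \frac{583}{4} \left(-74\right) = 2 - - \frac{21571}{2} = 2 + \frac{21571}{2} = \frac{21575}{2} \approx 10788.0$)
$-46687 - v = -46687 - \frac{21575}{2} = - \frac{114949}{2}$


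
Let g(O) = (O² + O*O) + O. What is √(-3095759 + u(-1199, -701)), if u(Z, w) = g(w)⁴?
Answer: √930303410334333867292642 ≈ 9.6452e+11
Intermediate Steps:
g(O) = O + 2*O² (g(O) = (O² + O²) + O = 2*O² + O = O + 2*O²)
u(Z, w) = w⁴*(1 + 2*w)⁴ (u(Z, w) = (w*(1 + 2*w))⁴ = w⁴*(1 + 2*w)⁴)
√(-3095759 + u(-1199, -701)) = √(-3095759 + (-701)⁴*(1 + 2*(-701))⁴) = √(-3095759 + 241474942801*(1 - 1402)⁴) = √(-3095759 + 241474942801*(-1401)⁴) = √(-3095759 + 241474942801*3852587765601) = √(-3095759 + 930303410334333870388401) = √930303410334333867292642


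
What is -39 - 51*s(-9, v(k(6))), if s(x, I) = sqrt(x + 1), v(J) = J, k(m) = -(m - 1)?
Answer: -39 - 102*I*sqrt(2) ≈ -39.0 - 144.25*I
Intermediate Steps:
k(m) = 1 - m (k(m) = -(-1 + m) = 1 - m)
s(x, I) = sqrt(1 + x)
-39 - 51*s(-9, v(k(6))) = -39 - 51*sqrt(1 - 9) = -39 - 102*I*sqrt(2)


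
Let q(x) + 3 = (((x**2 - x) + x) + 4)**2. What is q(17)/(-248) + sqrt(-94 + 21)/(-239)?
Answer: -42923/124 - I*sqrt(73)/239 ≈ -346.15 - 0.035749*I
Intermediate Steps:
q(x) = -3 + (4 + x**2)**2 (q(x) = -3 + (((x**2 - x) + x) + 4)**2 = -3 + (x**2 + 4)**2 = -3 + (4 + x**2)**2)
q(17)/(-248) + sqrt(-94 + 21)/(-239) = (-3 + (4 + 17**2)**2)/(-248) + sqrt(-94 + 21)/(-239) = (-3 + (4 + 289)**2)*(-1/248) + sqrt(-73)*(-1/239) = (-3 + 293**2)*(-1/248) + (I*sqrt(73))*(-1/239) = (-3 + 85849)*(-1/248) - I*sqrt(73)/239 = 85846*(-1/248) - I*sqrt(73)/239 = -42923/124 - I*sqrt(73)/239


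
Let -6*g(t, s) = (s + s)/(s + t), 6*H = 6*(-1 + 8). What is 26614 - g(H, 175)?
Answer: 2075917/78 ≈ 26614.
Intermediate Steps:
H = 7 (H = (6*(-1 + 8))/6 = (6*7)/6 = (1/6)*42 = 7)
g(t, s) = -s/(3*(s + t)) (g(t, s) = -(s + s)/(6*(s + t)) = -2*s/(6*(s + t)) = -s/(3*(s + t)))
26614 - g(H, 175) = 26614 - (-1)*175/(3*175 + 3*7) = 26614 - (-1)*175/(525 + 21) = 26614 - (-1)*175/546 = 26614 - 1*(-25/78) = 26614 + 25/78 = 2075917/78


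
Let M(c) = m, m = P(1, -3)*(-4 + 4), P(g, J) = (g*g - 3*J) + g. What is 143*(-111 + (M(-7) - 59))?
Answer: -24310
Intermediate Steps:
P(g, J) = g + g² - 3*J (P(g, J) = (g² - 3*J) + g = g + g² - 3*J)
m = 0 (m = (1 + 1² - 3*(-3))*(-4 + 4) = (1 + 1 + 9)*0 = 11*0 = 0)
M(c) = 0
143*(-111 + (M(-7) - 59)) = 143*(-111 + (0 - 59)) = 143*(-111 - 59) = 143*(-170) = -24310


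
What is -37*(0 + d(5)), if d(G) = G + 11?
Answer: -592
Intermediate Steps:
d(G) = 11 + G
-37*(0 + d(5)) = -37*(0 + (11 + 5)) = -37*(0 + 16) = -37*16 = -592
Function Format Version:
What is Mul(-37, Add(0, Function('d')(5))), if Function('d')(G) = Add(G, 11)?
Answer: -592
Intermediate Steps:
Function('d')(G) = Add(11, G)
Mul(-37, Add(0, Function('d')(5))) = Mul(-37, Add(0, Add(11, 5))) = Mul(-37, Add(0, 16)) = Mul(-37, 16) = -592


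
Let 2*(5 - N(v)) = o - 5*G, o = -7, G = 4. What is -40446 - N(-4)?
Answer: -80929/2 ≈ -40465.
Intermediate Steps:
N(v) = 37/2 (N(v) = 5 - (-7 - 5*4)/2 = 5 - (-7 - 20)/2 = 5 - ½*(-27) = 5 + 27/2 = 37/2)
-40446 - N(-4) = -40446 - 1*37/2 = -40446 - 37/2 = -80929/2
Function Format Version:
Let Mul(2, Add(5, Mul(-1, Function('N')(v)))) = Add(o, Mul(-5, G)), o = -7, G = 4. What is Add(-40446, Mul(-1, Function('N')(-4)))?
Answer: Rational(-80929, 2) ≈ -40465.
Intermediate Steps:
Function('N')(v) = Rational(37, 2) (Function('N')(v) = Add(5, Mul(Rational(-1, 2), Add(-7, Mul(-5, 4)))) = Add(5, Mul(Rational(-1, 2), Add(-7, -20))) = Add(5, Mul(Rational(-1, 2), -27)) = Add(5, Rational(27, 2)) = Rational(37, 2))
Add(-40446, Mul(-1, Function('N')(-4))) = Add(-40446, Mul(-1, Rational(37, 2))) = Add(-40446, Rational(-37, 2)) = Rational(-80929, 2)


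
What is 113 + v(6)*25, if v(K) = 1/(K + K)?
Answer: 1381/12 ≈ 115.08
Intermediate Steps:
v(K) = 1/(2*K)
113 + v(6)*25 = 113 + ((½)/6)*25 = 113 + ((½)*(⅙))*25 = 113 + (1/12)*25 = 113 + 25/12 = 1381/12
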